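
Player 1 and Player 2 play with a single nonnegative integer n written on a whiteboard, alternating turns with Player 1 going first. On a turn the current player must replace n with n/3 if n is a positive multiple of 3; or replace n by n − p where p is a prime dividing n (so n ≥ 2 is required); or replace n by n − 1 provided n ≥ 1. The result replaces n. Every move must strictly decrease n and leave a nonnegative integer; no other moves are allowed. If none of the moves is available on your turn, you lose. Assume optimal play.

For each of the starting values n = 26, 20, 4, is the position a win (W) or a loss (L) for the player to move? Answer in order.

26: W, 20: W, 4: L

Use the standard recursion: the mover loses at a terminal position; elsewhere, the mover wins exactly when some move hands the opponent an L position.
n=0: no move → L
n=1: can move to 0, which is L ⇒ W
n=2: can move to 0, which is L ⇒ W
n=3: can move to 0, which is L ⇒ W
n=4: moves to 2(W), 3(W); every one is W ⇒ L
n=5: can move to 0, which is L ⇒ W
n=6: can move to 4, which is L ⇒ W
n=7: can move to 0, which is L ⇒ W
n=8: moves to 6(W), 7(W); every one is W ⇒ L
n=9: can move to 8, which is L ⇒ W
n=10: can move to 8, which is L ⇒ W
n=11: can move to 0, which is L ⇒ W
n=12: can move to 4, which is L ⇒ W
n=13: can move to 0, which is L ⇒ W
n=14: moves to 7(W), 12(W), 13(W); every one is W ⇒ L
n=15: can move to 14, which is L ⇒ W
n=16: can move to 14, which is L ⇒ W
n=17: can move to 0, which is L ⇒ W
n=18: moves to 6(W), 15(W), 16(W), 17(W); every one is W ⇒ L
n=19: can move to 0, which is L ⇒ W
n=20: can move to 18, which is L ⇒ W
n=21: can move to 14, which is L ⇒ W
n=22: moves to 11(W), 20(W), 21(W); every one is W ⇒ L
n=23: can move to 0, which is L ⇒ W
n=24: can move to 8, which is L ⇒ W
n=25: moves to 20(W), 24(W); every one is W ⇒ L
n=26: can move to 25, which is L ⇒ W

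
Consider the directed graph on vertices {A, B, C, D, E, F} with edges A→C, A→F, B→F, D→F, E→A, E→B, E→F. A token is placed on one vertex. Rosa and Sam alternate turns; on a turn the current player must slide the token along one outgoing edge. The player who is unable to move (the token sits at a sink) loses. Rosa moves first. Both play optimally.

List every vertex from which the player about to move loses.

C, F

Work bottom-up. With no move the player to move loses. Otherwise the position is W if at least one move leads to an L position for the opponent, and L if every move leads to a W.
Every edge goes from a vertex to one that appears earlier in the order F, C, A, D, B, E, so processing vertices in that order labels each vertex after all of its successors.
F: no outgoing edge → L
C: no outgoing edge → L
A: W (go to C, an L position)
D: W (go to F, an L position)
B: W (go to F, an L position)
E: W (go to F, an L position)
The losing starting vertices are exactly the entries labelled L in this table (2 of them).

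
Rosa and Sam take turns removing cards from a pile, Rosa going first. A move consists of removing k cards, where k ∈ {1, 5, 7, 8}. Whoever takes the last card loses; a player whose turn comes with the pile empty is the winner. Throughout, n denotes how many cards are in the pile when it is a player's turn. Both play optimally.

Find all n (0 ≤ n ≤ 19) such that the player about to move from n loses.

1, 3, 5, 7, 16, 18

Positions with no move are W. A position that does have a move is losing for the player to move precisely when every available move leads to a winning position for the opponent. Fill in the labels:
n=0: no move; the opponent has just taken the last card and therefore loses → W
n=1: L (sole option 0(W) is W)
n=2: W (go to 1, an L position)
n=3: L (sole option 2(W) is W)
n=4: W (go to 3, an L position)
n=5: L (options 4(W), 0(W) are all W)
n=6: W (go to 5, an L position)
n=7: L (options 6(W), 2(W), 0(W) are all W)
n=8: W (go to 7, an L position)
n=9: W (go to 1, an L position)
n=10: W (go to 5, an L position)
n=11: W (go to 3, an L position)
n=12: W (go to 7, an L position)
n=13: W (go to 5, an L position)
n=14: W (go to 7, an L position)
n=15: W (go to 7, an L position)
n=16: L (options 15(W), 11(W), 9(W), 8(W) are all W)
n=17: W (go to 16, an L position)
n=18: L (options 17(W), 13(W), 11(W), 10(W) are all W)
n=19: W (go to 18, an L position)
The losing starting values of n are exactly the entries labelled L in this table (6 of them).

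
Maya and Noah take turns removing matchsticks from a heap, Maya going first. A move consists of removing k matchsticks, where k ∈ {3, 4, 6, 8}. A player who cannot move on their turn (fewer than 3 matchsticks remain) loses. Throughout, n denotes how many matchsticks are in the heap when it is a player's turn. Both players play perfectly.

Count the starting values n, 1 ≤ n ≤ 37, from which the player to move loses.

Use the standard recursion: the mover loses at a terminal position; elsewhere, the mover wins exactly when some move hands the opponent an L position.
n=0: no move → L
n=1: no move → L
n=2: no move → L
n=3: can move to 0, which is L ⇒ W
n=4: can move to 1, which is L ⇒ W
n=5: can move to 2, which is L ⇒ W
n=6: can move to 2, which is L ⇒ W
n=7: can move to 1, which is L ⇒ W
n=8: can move to 2, which is L ⇒ W
n=9: can move to 1, which is L ⇒ W
n=10: can move to 2, which is L ⇒ W
n=11: moves to 8(W), 7(W), 5(W), 3(W); every one is W ⇒ L
n=12: moves to 9(W), 8(W), 6(W), 4(W); every one is W ⇒ L
n=13: moves to 10(W), 9(W), 7(W), 5(W); every one is W ⇒ L
n=14: can move to 11, which is L ⇒ W
n=15: can move to 12, which is L ⇒ W
n=16: can move to 13, which is L ⇒ W
n=17: can move to 13, which is L ⇒ W
n=18: can move to 12, which is L ⇒ W
n=19: can move to 13, which is L ⇒ W
n=20: can move to 12, which is L ⇒ W
n=21: can move to 13, which is L ⇒ W
n=22: moves to 19(W), 18(W), 16(W), 14(W); every one is W ⇒ L
n=23: moves to 20(W), 19(W), 17(W), 15(W); every one is W ⇒ L
n=24: moves to 21(W), 20(W), 18(W), 16(W); every one is W ⇒ L
n=25: can move to 22, which is L ⇒ W
n=26: can move to 23, which is L ⇒ W
n=27: can move to 24, which is L ⇒ W
n=28: can move to 24, which is L ⇒ W
n=29: can move to 23, which is L ⇒ W
n=30: can move to 24, which is L ⇒ W
n=31: can move to 23, which is L ⇒ W
n=32: can move to 24, which is L ⇒ W
n=33: moves to 30(W), 29(W), 27(W), 25(W); every one is W ⇒ L
n=34: moves to 31(W), 30(W), 28(W), 26(W); every one is W ⇒ L
n=35: moves to 32(W), 31(W), 29(W), 27(W); every one is W ⇒ L
n=36: can move to 33, which is L ⇒ W
n=37: can move to 34, which is L ⇒ W
L entries with 1 ≤ n ≤ 37 (n=0 is outside the asked range and is not counted): n = 1, 2, 11, 12, 13, 22, 23, 24, 33, 34, 35; that makes 11.

11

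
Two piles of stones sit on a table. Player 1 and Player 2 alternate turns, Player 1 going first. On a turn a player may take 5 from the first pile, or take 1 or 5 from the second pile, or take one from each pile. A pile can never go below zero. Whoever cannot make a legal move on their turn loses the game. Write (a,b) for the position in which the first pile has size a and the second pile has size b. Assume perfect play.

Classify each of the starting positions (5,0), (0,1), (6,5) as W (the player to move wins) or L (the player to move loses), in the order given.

(5,0): W, (0,1): W, (6,5): L

Work bottom-up. With no move the player to move loses. Otherwise the position is W if at least one move leads to an L position for the opponent, and L if every move leads to a W.
No move ever increases a pile, so every position that can arise here has a ≤ 6 and b ≤ 5; it is enough to label the cells with 0 ≤ a ≤ 6 and 0 ≤ b ≤ 5.
Every move lowers a or b (never raises either), so fill the grid row by row in increasing a, and left to right within a row: each cell's successors are then already labelled.
      b=0  b=1  b=2  b=3  b=4  b=5
a=0:    L    W    L    W    L    W
a=1:    L    W    L    W    L    W
a=2:    L    W    L    W    L    W
a=3:    L    W    L    W    L    W
a=4:    L    W    L    W    L    W
a=5:    W    W    W    W    W    W
a=6:    W    L    W    L    W    L
Cells with no legal move (terminal, hence L): (0,0), (1,0), (2,0), (3,0), (4,0).
The remaining L cells, each justified by listing all of its moves:
(0,2): L (sole option (0,1)(W) is W)
(0,4): L (sole option (0,3)(W) is W)
(1,2): L (options (1,1)(W), (0,1)(W) are all W)
(1,4): L (options (1,3)(W), (0,3)(W) are all W)
(2,2): L (options (2,1)(W), (1,1)(W) are all W)
(2,4): L (options (2,3)(W), (1,3)(W) are all W)
(3,2): L (options (3,1)(W), (2,1)(W) are all W)
(3,4): L (options (3,3)(W), (2,3)(W) are all W)
(4,2): L (options (4,1)(W), (3,1)(W) are all W)
(4,4): L (options (4,3)(W), (3,3)(W) are all W)
(6,1): L (options (1,1)(W), (6,0)(W), (5,0)(W) are all W)
(6,3): L (options (1,3)(W), (6,2)(W), (5,2)(W) are all W)
(6,5): L (options (1,5)(W), (6,4)(W), (6,0)(W), (5,4)(W) are all W)
Every other cell has at least one move into one of the L cells above, so it is W.
(5,0): the move to (0,0) reaches an L cell, so W
(0,1): the move to (0,0) reaches an L cell, so W
(6,5): one of the L cells justified above, so L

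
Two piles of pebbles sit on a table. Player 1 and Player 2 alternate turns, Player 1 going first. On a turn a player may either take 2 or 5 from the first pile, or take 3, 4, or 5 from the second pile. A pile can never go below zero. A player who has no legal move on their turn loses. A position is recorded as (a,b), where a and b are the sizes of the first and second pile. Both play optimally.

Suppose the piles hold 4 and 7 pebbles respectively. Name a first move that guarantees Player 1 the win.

Positions with no move are L. A position that does have a move is losing for the player to move precisely when every available move leads to a winning position for the opponent. Fill in the labels:
No move ever increases a pile, so every position that can arise here has a ≤ 4 and b ≤ 7; it is enough to label the cells with 0 ≤ a ≤ 4 and 0 ≤ b ≤ 7.
Every move lowers a or b (never raises either), so fill the grid row by row in increasing a, and left to right within a row: each cell's successors are then already labelled.
      b=0  b=1  b=2  b=3  b=4  b=5  b=6  b=7
a=0:    L    L    L    W    W    W    W    W
a=1:    L    L    L    W    W    W    W    W
a=2:    W    W    W    L    L    L    W    W
a=3:    W    W    W    L    L    L    W    W
a=4:    L    L    L    W    W    W    W    W
Cells with no legal move (terminal, hence L): (0,0), (0,1), (0,2), (1,0), (1,1), (1,2).
The remaining L cells, each justified by listing all of its moves:
(2,3): moves to (0,3)(W), (2,0)(W); every one is W ⇒ L
(2,4): moves to (0,4)(W), (2,1)(W), (2,0)(W); every one is W ⇒ L
(2,5): moves to (0,5)(W), (2,2)(W), (2,1)(W), (2,0)(W); every one is W ⇒ L
(3,3): moves to (1,3)(W), (3,0)(W); every one is W ⇒ L
(3,4): moves to (1,4)(W), (3,1)(W), (3,0)(W); every one is W ⇒ L
(3,5): moves to (1,5)(W), (3,2)(W), (3,1)(W), (3,0)(W); every one is W ⇒ L
(4,0): the only move is to (2,0)(W), a W ⇒ L
(4,1): the only move is to (2,1)(W), a W ⇒ L
(4,2): the only move is to (2,2)(W), a W ⇒ L
Every other cell has at least one move into one of the L cells above, so it is W.
From (4,7), the L positions reachable in one move are: (4,2).

Move to (4,2).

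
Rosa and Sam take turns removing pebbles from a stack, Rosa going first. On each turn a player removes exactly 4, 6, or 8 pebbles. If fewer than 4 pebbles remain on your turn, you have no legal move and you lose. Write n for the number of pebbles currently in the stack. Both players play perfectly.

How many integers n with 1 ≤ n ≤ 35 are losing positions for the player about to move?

Compute win/loss labels from the base case upward. A position with no move is L. Any other position is W if it can reach an L in one move, else L.
n=0: no move → L
n=1: no move → L
n=2: no move → L
n=3: no move → L
n=4: can move to 0, which is L ⇒ W
n=5: can move to 1, which is L ⇒ W
n=6: can move to 2, which is L ⇒ W
n=7: can move to 3, which is L ⇒ W
n=8: can move to 2, which is L ⇒ W
n=9: can move to 3, which is L ⇒ W
n=10: can move to 2, which is L ⇒ W
n=11: can move to 3, which is L ⇒ W
n=12: moves to 8(W), 6(W), 4(W); every one is W ⇒ L
n=13: moves to 9(W), 7(W), 5(W); every one is W ⇒ L
n=14: moves to 10(W), 8(W), 6(W); every one is W ⇒ L
n=15: moves to 11(W), 9(W), 7(W); every one is W ⇒ L
n=16: can move to 12, which is L ⇒ W
n=17: can move to 13, which is L ⇒ W
n=18: can move to 14, which is L ⇒ W
n=19: can move to 15, which is L ⇒ W
n=20: can move to 14, which is L ⇒ W
n=21: can move to 15, which is L ⇒ W
n=22: can move to 14, which is L ⇒ W
n=23: can move to 15, which is L ⇒ W
n=24: moves to 20(W), 18(W), 16(W); every one is W ⇒ L
n=25: moves to 21(W), 19(W), 17(W); every one is W ⇒ L
n=26: moves to 22(W), 20(W), 18(W); every one is W ⇒ L
n=27: moves to 23(W), 21(W), 19(W); every one is W ⇒ L
n=28: can move to 24, which is L ⇒ W
n=29: can move to 25, which is L ⇒ W
n=30: can move to 26, which is L ⇒ W
n=31: can move to 27, which is L ⇒ W
n=32: can move to 26, which is L ⇒ W
n=33: can move to 27, which is L ⇒ W
n=34: can move to 26, which is L ⇒ W
n=35: can move to 27, which is L ⇒ W
L entries with 1 ≤ n ≤ 35 (n=0 is outside the asked range and is not counted): n = 1, 2, 3, 12, 13, 14, 15, 24, 25, 26, 27; that makes 11.

11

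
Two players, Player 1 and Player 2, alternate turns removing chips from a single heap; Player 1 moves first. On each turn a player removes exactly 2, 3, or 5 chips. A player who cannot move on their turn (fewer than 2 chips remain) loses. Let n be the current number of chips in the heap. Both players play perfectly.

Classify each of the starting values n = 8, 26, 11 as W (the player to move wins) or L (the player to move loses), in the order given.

Classify positions by backward induction: terminal positions (no move available) are L. From any other position, the mover wins iff some move reaches an L.
n=0: no move → L
n=1: no move → L
n=2: W (go to 0, an L position)
n=3: W (go to 1, an L position)
n=4: W (go to 1, an L position)
n=5: W (go to 0, an L position)
n=6: W (go to 1, an L position)
n=7: L (options 5(W), 4(W), 2(W) are all W)
n=8: L (options 6(W), 5(W), 3(W) are all W)
n=9: W (go to 7, an L position)
n=10: W (go to 8, an L position)
n=11: W (go to 8, an L position)
n=12: W (go to 7, an L position)
n=13: W (go to 8, an L position)
n=14: L (options 12(W), 11(W), 9(W) are all W)
n=15: L (options 13(W), 12(W), 10(W) are all W)
n=16: W (go to 14, an L position)
n=17: W (go to 15, an L position)
n=18: W (go to 15, an L position)
n=19: W (go to 14, an L position)
n=20: W (go to 15, an L position)
n=21: L (options 19(W), 18(W), 16(W) are all W)
n=22: L (options 20(W), 19(W), 17(W) are all W)
n=23: W (go to 21, an L position)
n=24: W (go to 22, an L position)
n=25: W (go to 22, an L position)
n=26: W (go to 21, an L position)

8: L, 26: W, 11: W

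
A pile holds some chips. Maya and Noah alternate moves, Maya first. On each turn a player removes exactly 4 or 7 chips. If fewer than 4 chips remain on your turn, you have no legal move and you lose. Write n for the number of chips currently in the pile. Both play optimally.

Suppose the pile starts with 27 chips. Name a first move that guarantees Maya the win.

Remove 4, leaving 23.

Build the W/L table. Terminal = L. A non-terminal position is W if it has a move to some L; otherwise it is L.
n=0: no move → L
n=1: no move → L
n=2: no move → L
n=3: no move → L
n=4: can move to 0, which is L ⇒ W
n=5: can move to 1, which is L ⇒ W
n=6: can move to 2, which is L ⇒ W
n=7: can move to 3, which is L ⇒ W
n=8: can move to 1, which is L ⇒ W
n=9: can move to 2, which is L ⇒ W
n=10: can move to 3, which is L ⇒ W
n=11: moves to 7(W), 4(W); every one is W ⇒ L
n=12: moves to 8(W), 5(W); every one is W ⇒ L
n=13: moves to 9(W), 6(W); every one is W ⇒ L
n=14: moves to 10(W), 7(W); every one is W ⇒ L
n=15: can move to 11, which is L ⇒ W
n=16: can move to 12, which is L ⇒ W
n=17: can move to 13, which is L ⇒ W
n=18: can move to 14, which is L ⇒ W
n=19: can move to 12, which is L ⇒ W
n=20: can move to 13, which is L ⇒ W
n=21: can move to 14, which is L ⇒ W
n=22: moves to 18(W), 15(W); every one is W ⇒ L
n=23: moves to 19(W), 16(W); every one is W ⇒ L
n=24: moves to 20(W), 17(W); every one is W ⇒ L
n=25: moves to 21(W), 18(W); every one is W ⇒ L
n=26: can move to 22, which is L ⇒ W
n=27: can move to 23, which is L ⇒ W
From 27, the L positions reachable in one move are: 23.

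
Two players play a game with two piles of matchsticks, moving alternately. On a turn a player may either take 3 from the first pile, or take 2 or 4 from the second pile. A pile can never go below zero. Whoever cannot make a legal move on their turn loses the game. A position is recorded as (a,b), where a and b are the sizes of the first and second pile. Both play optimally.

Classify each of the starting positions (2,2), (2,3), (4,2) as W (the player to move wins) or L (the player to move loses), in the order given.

Label each position W (a win for the player to move) or L (a loss). A position with no legal move is L; any other position is W exactly when some move reaches an L, and L when every move reaches a W.
No move ever increases a pile, so every position that can arise here has a ≤ 4 and b ≤ 3; it is enough to label the cells with 0 ≤ a ≤ 4 and 0 ≤ b ≤ 3.
Every move lowers a or b (never raises either), so fill the grid row by row in increasing a, and left to right within a row: each cell's successors are then already labelled.
      b=0  b=1  b=2  b=3
a=0:    L    L    W    W
a=1:    L    L    W    W
a=2:    L    L    W    W
a=3:    W    W    L    L
a=4:    W    W    L    L
Cells with no legal move (terminal, hence L): (0,0), (0,1), (1,0), (1,1), (2,0), (2,1).
The remaining L cells, each justified by listing all of its moves:
(3,2): L (options (0,2)(W), (3,0)(W) are all W)
(3,3): L (options (0,3)(W), (3,1)(W) are all W)
(4,2): L (options (1,2)(W), (4,0)(W) are all W)
(4,3): L (options (1,3)(W), (4,1)(W) are all W)
Every other cell has at least one move into one of the L cells above, so it is W.
(2,2): the move to (2,0) reaches an L cell, so W
(2,3): the move to (2,1) reaches an L cell, so W
(4,2): one of the L cells justified above, so L

(2,2): W, (2,3): W, (4,2): L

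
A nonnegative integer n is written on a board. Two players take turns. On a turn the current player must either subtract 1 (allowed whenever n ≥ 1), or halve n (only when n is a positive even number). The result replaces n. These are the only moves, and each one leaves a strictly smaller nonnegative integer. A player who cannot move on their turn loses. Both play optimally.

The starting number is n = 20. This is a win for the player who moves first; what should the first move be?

Classify positions by backward induction: terminal positions (no move available) are L. From any other position, the mover wins iff some move reaches an L.
n=0: no move → L
n=1: W (go to 0, an L position)
n=2: L (sole option 1(W) is W)
n=3: W (go to 2, an L position)
n=4: W (go to 2, an L position)
n=5: L (sole option 4(W) is W)
n=6: W (go to 5, an L position)
n=7: L (sole option 6(W) is W)
n=8: W (go to 7, an L position)
n=9: L (sole option 8(W) is W)
n=10: W (go to 5, an L position)
n=11: L (sole option 10(W) is W)
n=12: W (go to 11, an L position)
n=13: L (sole option 12(W) is W)
n=14: W (go to 7, an L position)
n=15: L (sole option 14(W) is W)
n=16: W (go to 15, an L position)
n=17: L (sole option 16(W) is W)
n=18: W (go to 9, an L position)
n=19: L (sole option 18(W) is W)
n=20: W (go to 19, an L position)
From 20, the L positions reachable in one move are: 19.

Move to 19.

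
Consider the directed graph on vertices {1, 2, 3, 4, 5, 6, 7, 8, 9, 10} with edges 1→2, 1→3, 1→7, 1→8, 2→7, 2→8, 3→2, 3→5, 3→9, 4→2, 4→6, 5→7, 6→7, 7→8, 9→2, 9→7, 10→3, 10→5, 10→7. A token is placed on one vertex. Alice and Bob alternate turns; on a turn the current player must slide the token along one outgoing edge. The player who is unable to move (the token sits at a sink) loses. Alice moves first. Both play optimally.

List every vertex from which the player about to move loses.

5, 6, 8, 9

Use the standard recursion: the mover loses at a terminal position; elsewhere, the mover wins exactly when some move hands the opponent an L position.
Every edge goes from a vertex to one that appears earlier in the order 8, 7, 2, 6, 9, 5, 3, 1, 4, 10, so processing vertices in that order labels each vertex after all of its successors.
8: no outgoing edge → L
7: reaches L-position 8 → W
2: reaches L-position 8 → W
6: only reaches 7(W), which is W → L
9: only reaches 2(W), 7(W), all W → L
5: only reaches 7(W), which is W → L
3: reaches L-position 5 → W
1: reaches L-position 8 → W
4: reaches L-position 6 → W
10: reaches L-position 5 → W
The losing starting vertices are exactly the entries labelled L in this table (4 of them).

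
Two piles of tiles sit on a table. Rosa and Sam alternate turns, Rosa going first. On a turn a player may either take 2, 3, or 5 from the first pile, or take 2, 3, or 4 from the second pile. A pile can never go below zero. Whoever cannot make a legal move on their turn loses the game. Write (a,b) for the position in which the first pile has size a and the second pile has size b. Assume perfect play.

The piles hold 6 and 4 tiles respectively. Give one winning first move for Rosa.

Move to (4,4).

Use the standard recursion: the mover loses at a terminal position; elsewhere, the mover wins exactly when some move hands the opponent an L position.
No move ever increases a pile, so every position that can arise here has a ≤ 6 and b ≤ 4; it is enough to label the cells with 0 ≤ a ≤ 6 and 0 ≤ b ≤ 4.
Every move lowers a or b (never raises either), so fill the grid row by row in increasing a, and left to right within a row: each cell's successors are then already labelled.
      b=0  b=1  b=2  b=3  b=4
a=0:    L    L    W    W    W
a=1:    L    L    W    W    W
a=2:    W    W    L    L    W
a=3:    W    W    L    L    W
a=4:    W    W    W    W    L
a=5:    W    W    W    W    L
a=6:    W    W    W    W    W
Cells with no legal move (terminal, hence L): (0,0), (0,1), (1,0), (1,1).
The remaining L cells, each justified by listing all of its moves:
(2,2): moves to (0,2)(W), (2,0)(W); every one is W ⇒ L
(2,3): moves to (0,3)(W), (2,1)(W), (2,0)(W); every one is W ⇒ L
(3,2): moves to (1,2)(W), (0,2)(W), (3,0)(W); every one is W ⇒ L
(3,3): moves to (1,3)(W), (0,3)(W), (3,1)(W), (3,0)(W); every one is W ⇒ L
(4,4): moves to (2,4)(W), (1,4)(W), (4,2)(W), (4,1)(W), (4,0)(W); every one is W ⇒ L
(5,4): moves to (3,4)(W), (2,4)(W), (0,4)(W), (5,2)(W), (5,1)(W), (5,0)(W); every one is W ⇒ L
Every other cell has at least one move into one of the L cells above, so it is W.
From (6,4), the L positions reachable in one move are: (4,4).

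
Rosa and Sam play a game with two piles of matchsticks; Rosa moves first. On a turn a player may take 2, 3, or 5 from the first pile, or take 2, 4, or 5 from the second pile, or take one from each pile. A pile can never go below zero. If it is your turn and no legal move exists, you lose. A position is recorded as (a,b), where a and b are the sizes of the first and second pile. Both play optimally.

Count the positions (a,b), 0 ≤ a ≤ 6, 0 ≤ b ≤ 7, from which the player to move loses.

14

Label each position W (a win for the player to move) or L (a loss). A position with no legal move is L; any other position is W exactly when some move reaches an L, and L when every move reaches a W.
Every move lowers a or b (never raises either), so fill the grid row by row in increasing a, and left to right within a row: each cell's successors are then already labelled.
      b=0  b=1  b=2  b=3  b=4  b=5  b=6  b=7
a=0:    L    L    W    W    W    W    W    L
a=1:    L    W    W    L    W    W    L    W
a=2:    W    W    L    L    W    W    W    W
a=3:    W    W    L    W    W    L    W    W
a=4:    W    L    W    W    L    W    W    L
a=5:    W    W    W    W    L    W    W    W
a=6:    W    W    W    W    W    W    W    W
Cells with no legal move (terminal, hence L): (0,0), (0,1), (1,0).
The remaining L cells, each justified by listing all of its moves:
(0,7): only reaches (0,5)(W), (0,3)(W), (0,2)(W), all W → L
(1,3): only reaches (1,1)(W), (0,2)(W), all W → L
(1,6): only reaches (1,4)(W), (1,2)(W), (1,1)(W), (0,5)(W), all W → L
(2,2): only reaches (0,2)(W), (2,0)(W), (1,1)(W), all W → L
(2,3): only reaches (0,3)(W), (2,1)(W), (1,2)(W), all W → L
(3,2): only reaches (1,2)(W), (0,2)(W), (3,0)(W), (2,1)(W), all W → L
(3,5): only reaches (1,5)(W), (0,5)(W), (3,3)(W), (3,1)(W), (3,0)(W), (2,4)(W), all W → L
(4,1): only reaches (2,1)(W), (1,1)(W), (3,0)(W), all W → L
(4,4): only reaches (2,4)(W), (1,4)(W), (4,2)(W), (4,0)(W), (3,3)(W), all W → L
(4,7): only reaches (2,7)(W), (1,7)(W), (4,5)(W), (4,3)(W), (4,2)(W), (3,6)(W), all W → L
(5,4): only reaches (3,4)(W), (2,4)(W), (0,4)(W), (5,2)(W), (5,0)(W), (4,3)(W), all W → L
Every other cell has at least one move into one of the L cells above, so it is W.
L cells per row: a=0: 3, a=1: 3, a=2: 2, a=3: 2, a=4: 3, a=5: 1, a=6: 0; total 14.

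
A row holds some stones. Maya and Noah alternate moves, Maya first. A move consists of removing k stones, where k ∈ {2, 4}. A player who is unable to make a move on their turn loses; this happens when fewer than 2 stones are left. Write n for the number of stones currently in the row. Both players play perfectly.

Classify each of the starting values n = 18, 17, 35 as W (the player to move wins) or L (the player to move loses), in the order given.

18: L, 17: W, 35: W

Positions with no move are L. A position that does have a move is losing for the player to move precisely when every available move leads to a winning position for the opponent. Fill in the labels:
n=0: no move → L
n=1: no move → L
n=2: can move to 0, which is L ⇒ W
n=3: can move to 1, which is L ⇒ W
n=4: can move to 0, which is L ⇒ W
n=5: can move to 1, which is L ⇒ W
n=6: moves to 4(W), 2(W); every one is W ⇒ L
n=7: moves to 5(W), 3(W); every one is W ⇒ L
n=8: can move to 6, which is L ⇒ W
n=9: can move to 7, which is L ⇒ W
n=10: can move to 6, which is L ⇒ W
n=11: can move to 7, which is L ⇒ W
n=12: moves to 10(W), 8(W); every one is W ⇒ L
n=13: moves to 11(W), 9(W); every one is W ⇒ L
n=14: can move to 12, which is L ⇒ W
n=15: can move to 13, which is L ⇒ W
n=16: can move to 12, which is L ⇒ W
n=17: can move to 13, which is L ⇒ W
n=18: moves to 16(W), 14(W); every one is W ⇒ L
n=19: moves to 17(W), 15(W); every one is W ⇒ L
n=20: can move to 18, which is L ⇒ W
n=21: can move to 19, which is L ⇒ W
n=22: can move to 18, which is L ⇒ W
n=23: can move to 19, which is L ⇒ W
n=24: moves to 22(W), 20(W); every one is W ⇒ L
n=25: moves to 23(W), 21(W); every one is W ⇒ L
n=26: can move to 24, which is L ⇒ W
n=27: can move to 25, which is L ⇒ W
n=28: can move to 24, which is L ⇒ W
n=29: can move to 25, which is L ⇒ W
n=30: moves to 28(W), 26(W); every one is W ⇒ L
n=31: moves to 29(W), 27(W); every one is W ⇒ L
n=32: can move to 30, which is L ⇒ W
n=33: can move to 31, which is L ⇒ W
n=34: can move to 30, which is L ⇒ W
n=35: can move to 31, which is L ⇒ W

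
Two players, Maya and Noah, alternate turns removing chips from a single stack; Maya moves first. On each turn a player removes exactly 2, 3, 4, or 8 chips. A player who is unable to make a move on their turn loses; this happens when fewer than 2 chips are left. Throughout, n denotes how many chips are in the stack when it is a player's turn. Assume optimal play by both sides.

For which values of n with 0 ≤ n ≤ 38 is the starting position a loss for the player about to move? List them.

0, 1, 6, 7, 12, 13, 18, 19, 24, 25, 30, 31, 36, 37

Build the W/L table. Terminal = L. A non-terminal position is W if it has a move to some L; otherwise it is L.
n=0: no move → L
n=1: no move → L
n=2: →0(L), so W
n=3: →1(L), so W
n=4: →1(L), so W
n=5: →1(L), so W
n=6: →4(W), 3(W), 2(W) — all W, so L
n=7: →5(W), 4(W), 3(W) — all W, so L
n=8: →6(L), so W
n=9: →7(L), so W
n=10: →7(L), so W
n=11: →7(L), so W
n=12: →10(W), 9(W), 8(W), 4(W) — all W, so L
n=13: →11(W), 10(W), 9(W), 5(W) — all W, so L
n=14: →12(L), so W
n=15: →13(L), so W
n=16: →13(L), so W
n=17: →13(L), so W
n=18: →16(W), 15(W), 14(W), 10(W) — all W, so L
n=19: →17(W), 16(W), 15(W), 11(W) — all W, so L
n=20: →18(L), so W
n=21: →19(L), so W
n=22: →19(L), so W
n=23: →19(L), so W
n=24: →22(W), 21(W), 20(W), 16(W) — all W, so L
n=25: →23(W), 22(W), 21(W), 17(W) — all W, so L
n=26: →24(L), so W
n=27: →25(L), so W
n=28: →25(L), so W
n=29: →25(L), so W
n=30: →28(W), 27(W), 26(W), 22(W) — all W, so L
n=31: →29(W), 28(W), 27(W), 23(W) — all W, so L
n=32: →30(L), so W
n=33: →31(L), so W
n=34: →31(L), so W
n=35: →31(L), so W
n=36: →34(W), 33(W), 32(W), 28(W) — all W, so L
n=37: →35(W), 34(W), 33(W), 29(W) — all W, so L
n=38: →36(L), so W
Reading off the rows marked L gives the requested list; there are 14 such values of n.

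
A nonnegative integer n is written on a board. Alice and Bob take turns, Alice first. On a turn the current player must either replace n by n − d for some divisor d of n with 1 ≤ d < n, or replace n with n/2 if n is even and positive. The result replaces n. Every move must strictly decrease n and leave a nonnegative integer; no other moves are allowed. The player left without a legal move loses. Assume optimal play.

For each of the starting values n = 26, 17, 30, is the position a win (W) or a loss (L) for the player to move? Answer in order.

26: W, 17: L, 30: W

Use the standard recursion: the mover loses at a terminal position; elsewhere, the mover wins exactly when some move hands the opponent an L position.
n=0: no move → L
n=1: no move → L
n=2: can move to 1, which is L ⇒ W
n=3: the only move is to 2(W), a W ⇒ L
n=4: can move to 3, which is L ⇒ W
n=5: the only move is to 4(W), a W ⇒ L
n=6: can move to 3, which is L ⇒ W
n=7: the only move is to 6(W), a W ⇒ L
n=8: can move to 7, which is L ⇒ W
n=9: moves to 6(W), 8(W); every one is W ⇒ L
n=10: can move to 5, which is L ⇒ W
n=11: the only move is to 10(W), a W ⇒ L
n=12: can move to 9, which is L ⇒ W
n=13: the only move is to 12(W), a W ⇒ L
n=14: can move to 7, which is L ⇒ W
n=15: moves to 10(W), 12(W), 14(W); every one is W ⇒ L
n=16: can move to 15, which is L ⇒ W
n=17: the only move is to 16(W), a W ⇒ L
n=18: can move to 9, which is L ⇒ W
n=19: the only move is to 18(W), a W ⇒ L
n=20: can move to 15, which is L ⇒ W
n=21: moves to 14(W), 18(W), 20(W); every one is W ⇒ L
n=22: can move to 11, which is L ⇒ W
n=23: the only move is to 22(W), a W ⇒ L
n=24: can move to 21, which is L ⇒ W
n=25: moves to 20(W), 24(W); every one is W ⇒ L
n=26: can move to 13, which is L ⇒ W
n=27: moves to 18(W), 24(W), 26(W); every one is W ⇒ L
n=28: can move to 21, which is L ⇒ W
n=29: the only move is to 28(W), a W ⇒ L
n=30: can move to 15, which is L ⇒ W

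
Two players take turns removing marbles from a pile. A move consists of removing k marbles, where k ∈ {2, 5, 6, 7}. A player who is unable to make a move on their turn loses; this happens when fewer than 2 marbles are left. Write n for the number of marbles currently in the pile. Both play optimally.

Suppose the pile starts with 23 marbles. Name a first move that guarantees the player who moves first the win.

Remove 7, leaving 16.

Work bottom-up. With no move the player to move loses. Otherwise the position is W if at least one move leads to an L position for the opponent, and L if every move leads to a W.
n=0: no move → L
n=1: no move → L
n=2: W (go to 0, an L position)
n=3: W (go to 1, an L position)
n=4: L (sole option 2(W) is W)
n=5: W (go to 0, an L position)
n=6: W (go to 4, an L position)
n=7: W (go to 1, an L position)
n=8: W (go to 1, an L position)
n=9: W (go to 4, an L position)
n=10: W (go to 4, an L position)
n=11: W (go to 4, an L position)
n=12: L (options 10(W), 7(W), 6(W), 5(W) are all W)
n=13: L (options 11(W), 8(W), 7(W), 6(W) are all W)
n=14: W (go to 12, an L position)
n=15: W (go to 13, an L position)
n=16: L (options 14(W), 11(W), 10(W), 9(W) are all W)
n=17: W (go to 12, an L position)
n=18: W (go to 16, an L position)
n=19: W (go to 13, an L position)
n=20: W (go to 13, an L position)
n=21: W (go to 16, an L position)
n=22: W (go to 16, an L position)
n=23: W (go to 16, an L position)
From 23, the L positions reachable in one move are: 16.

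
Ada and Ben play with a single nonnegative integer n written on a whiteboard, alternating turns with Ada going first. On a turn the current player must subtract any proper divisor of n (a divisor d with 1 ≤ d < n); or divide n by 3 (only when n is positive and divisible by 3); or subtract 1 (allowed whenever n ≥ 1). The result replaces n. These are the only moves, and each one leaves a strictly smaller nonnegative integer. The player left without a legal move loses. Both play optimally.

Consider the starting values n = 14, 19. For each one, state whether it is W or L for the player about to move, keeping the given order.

Label each position W (a win for the player to move) or L (a loss). A position with no legal move is L; any other position is W exactly when some move reaches an L, and L when every move reaches a W.
n=0: no move → L
n=1: reaches L-position 0 → W
n=2: only reaches 1(W), which is W → L
n=3: reaches L-position 2 → W
n=4: reaches L-position 2 → W
n=5: only reaches 4(W), which is W → L
n=6: reaches L-position 2 → W
n=7: only reaches 6(W), which is W → L
n=8: reaches L-position 7 → W
n=9: only reaches 3(W), 6(W), 8(W), all W → L
n=10: reaches L-position 5 → W
n=11: only reaches 10(W), which is W → L
n=12: reaches L-position 9 → W
n=13: only reaches 12(W), which is W → L
n=14: reaches L-position 7 → W
n=15: reaches L-position 5 → W
n=16: only reaches 8(W), 12(W), 14(W), 15(W), all W → L
n=17: reaches L-position 16 → W
n=18: reaches L-position 9 → W
n=19: only reaches 18(W), which is W → L

14: W, 19: L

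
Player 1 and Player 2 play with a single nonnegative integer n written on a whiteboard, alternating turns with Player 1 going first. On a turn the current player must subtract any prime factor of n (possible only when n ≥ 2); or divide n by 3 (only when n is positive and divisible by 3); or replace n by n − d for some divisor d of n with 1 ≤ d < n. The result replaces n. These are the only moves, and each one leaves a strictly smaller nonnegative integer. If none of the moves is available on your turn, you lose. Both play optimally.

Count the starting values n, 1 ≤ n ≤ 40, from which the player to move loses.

9

Use the standard recursion: the mover loses at a terminal position; elsewhere, the mover wins exactly when some move hands the opponent an L position.
n=0: no move → L
n=1: no move → L
n=2: W (go to 0, an L position)
n=3: W (go to 0, an L position)
n=4: L (options 2(W), 3(W) are all W)
n=5: W (go to 0, an L position)
n=6: W (go to 4, an L position)
n=7: W (go to 0, an L position)
n=8: W (go to 4, an L position)
n=9: L (options 3(W), 6(W), 8(W) are all W)
n=10: W (go to 9, an L position)
n=11: W (go to 0, an L position)
n=12: W (go to 4, an L position)
n=13: W (go to 0, an L position)
n=14: L (options 7(W), 12(W), 13(W) are all W)
n=15: W (go to 14, an L position)
n=16: W (go to 14, an L position)
n=17: W (go to 0, an L position)
n=18: W (go to 9, an L position)
n=19: W (go to 0, an L position)
n=20: L (options 10(W), 15(W), 16(W), 18(W), 19(W) are all W)
n=21: W (go to 14, an L position)
n=22: W (go to 20, an L position)
n=23: W (go to 0, an L position)
n=24: W (go to 20, an L position)
n=25: W (go to 20, an L position)
n=26: L (options 13(W), 24(W), 25(W) are all W)
n=27: W (go to 9, an L position)
n=28: W (go to 14, an L position)
n=29: W (go to 0, an L position)
n=30: W (go to 20, an L position)
n=31: W (go to 0, an L position)
n=32: L (options 16(W), 24(W), 28(W), 30(W), 31(W) are all W)
n=33: W (go to 32, an L position)
n=34: W (go to 32, an L position)
n=35: L (options 28(W), 30(W), 34(W) are all W)
n=36: W (go to 32, an L position)
n=37: W (go to 0, an L position)
n=38: L (options 19(W), 36(W), 37(W) are all W)
n=39: W (go to 26, an L position)
n=40: W (go to 20, an L position)
L entries with 1 ≤ n ≤ 40 (n=0 is outside the asked range and is not counted): n = 1, 4, 9, 14, 20, 26, 32, 35, 38; that makes 9.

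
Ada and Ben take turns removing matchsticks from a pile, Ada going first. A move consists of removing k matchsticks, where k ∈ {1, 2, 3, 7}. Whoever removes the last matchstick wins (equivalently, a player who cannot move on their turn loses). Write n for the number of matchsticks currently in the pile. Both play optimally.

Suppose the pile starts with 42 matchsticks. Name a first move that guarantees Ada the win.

Positions with no move are L. A position that does have a move is losing for the player to move precisely when every available move leads to a winning position for the opponent. Fill in the labels:
n=0: no move → L
n=1: reaches L-position 0 → W
n=2: reaches L-position 0 → W
n=3: reaches L-position 0 → W
n=4: only reaches 3(W), 2(W), 1(W), all W → L
n=5: reaches L-position 4 → W
n=6: reaches L-position 4 → W
n=7: reaches L-position 4 → W
n=8: only reaches 7(W), 6(W), 5(W), 1(W), all W → L
n=9: reaches L-position 8 → W
n=10: reaches L-position 8 → W
n=11: reaches L-position 8 → W
n=12: only reaches 11(W), 10(W), 9(W), 5(W), all W → L
n=13: reaches L-position 12 → W
n=14: reaches L-position 12 → W
n=15: reaches L-position 12 → W
n=16: only reaches 15(W), 14(W), 13(W), 9(W), all W → L
n=17: reaches L-position 16 → W
n=18: reaches L-position 16 → W
n=19: reaches L-position 16 → W
n=20: only reaches 19(W), 18(W), 17(W), 13(W), all W → L
n=21: reaches L-position 20 → W
n=22: reaches L-position 20 → W
n=23: reaches L-position 20 → W
n=24: only reaches 23(W), 22(W), 21(W), 17(W), all W → L
n=25: reaches L-position 24 → W
n=26: reaches L-position 24 → W
n=27: reaches L-position 24 → W
n=28: only reaches 27(W), 26(W), 25(W), 21(W), all W → L
n=29: reaches L-position 28 → W
n=30: reaches L-position 28 → W
n=31: reaches L-position 28 → W
n=32: only reaches 31(W), 30(W), 29(W), 25(W), all W → L
n=33: reaches L-position 32 → W
n=34: reaches L-position 32 → W
n=35: reaches L-position 32 → W
n=36: only reaches 35(W), 34(W), 33(W), 29(W), all W → L
n=37: reaches L-position 36 → W
n=38: reaches L-position 36 → W
n=39: reaches L-position 36 → W
n=40: only reaches 39(W), 38(W), 37(W), 33(W), all W → L
n=41: reaches L-position 40 → W
n=42: reaches L-position 40 → W
From 42, the L positions reachable in one move are: 40.

Remove 2, leaving 40.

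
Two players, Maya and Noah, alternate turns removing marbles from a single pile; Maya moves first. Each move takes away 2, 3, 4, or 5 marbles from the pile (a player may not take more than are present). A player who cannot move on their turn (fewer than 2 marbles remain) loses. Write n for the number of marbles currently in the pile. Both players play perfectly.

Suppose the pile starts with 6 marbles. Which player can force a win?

Maya wins.

Build the W/L table. Terminal = L. A non-terminal position is W if it has a move to some L; otherwise it is L.
n=0: no move → L
n=1: no move → L
n=2: can move to 0, which is L ⇒ W
n=3: can move to 1, which is L ⇒ W
n=4: can move to 1, which is L ⇒ W
n=5: can move to 1, which is L ⇒ W
n=6: can move to 1, which is L ⇒ W
From 6 Maya can remove 5, leaving 1, reaching an L position.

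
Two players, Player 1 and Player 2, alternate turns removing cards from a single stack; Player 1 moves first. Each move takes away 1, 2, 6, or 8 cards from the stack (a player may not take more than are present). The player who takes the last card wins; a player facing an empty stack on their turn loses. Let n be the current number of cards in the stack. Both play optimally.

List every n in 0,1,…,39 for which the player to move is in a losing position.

Positions with no move are L. A position that does have a move is losing for the player to move precisely when every available move leads to a winning position for the opponent. Fill in the labels:
n=0: no move → L
n=1: →0(L), so W
n=2: →0(L), so W
n=3: →2(W), 1(W) — all W, so L
n=4: →3(L), so W
n=5: →3(L), so W
n=6: →0(L), so W
n=7: →6(W), 5(W), 1(W) — all W, so L
n=8: →7(L), so W
n=9: →7(L), so W
n=10: →9(W), 8(W), 4(W), 2(W) — all W, so L
n=11: →10(L), so W
n=12: →10(L), so W
n=13: →7(L), so W
n=14: →13(W), 12(W), 8(W), 6(W) — all W, so L
n=15: →14(L), so W
n=16: →14(L), so W
n=17: →16(W), 15(W), 11(W), 9(W) — all W, so L
n=18: →17(L), so W
n=19: →17(L), so W
n=20: →14(L), so W
n=21: →20(W), 19(W), 15(W), 13(W) — all W, so L
n=22: →21(L), so W
n=23: →21(L), so W
n=24: →23(W), 22(W), 18(W), 16(W) — all W, so L
n=25: →24(L), so W
n=26: →24(L), so W
n=27: →21(L), so W
n=28: →27(W), 26(W), 22(W), 20(W) — all W, so L
n=29: →28(L), so W
n=30: →28(L), so W
n=31: →30(W), 29(W), 25(W), 23(W) — all W, so L
n=32: →31(L), so W
n=33: →31(L), so W
n=34: →28(L), so W
n=35: →34(W), 33(W), 29(W), 27(W) — all W, so L
n=36: →35(L), so W
n=37: →35(L), so W
n=38: →37(W), 36(W), 32(W), 30(W) — all W, so L
n=39: →38(L), so W
Reading off the rows marked L gives the requested list; there are 12 such values of n.

0, 3, 7, 10, 14, 17, 21, 24, 28, 31, 35, 38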